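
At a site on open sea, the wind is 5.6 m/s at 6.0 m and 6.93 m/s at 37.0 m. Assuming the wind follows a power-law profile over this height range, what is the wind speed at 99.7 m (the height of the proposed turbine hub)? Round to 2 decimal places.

7.78 m/s

First find α: α = ln(V₂/V₁)/ln(z₂/z₁) = ln(6.93/5.6)/ln(37.0/6.0) = 0.21309/1.81916 = 0.1171
Extrapolate from 37.0 m to 99.7 m: V₃ = 6.93 × (99.7/37.0)^0.1171 = 6.93 × 1.1231 = 7.7832 m/s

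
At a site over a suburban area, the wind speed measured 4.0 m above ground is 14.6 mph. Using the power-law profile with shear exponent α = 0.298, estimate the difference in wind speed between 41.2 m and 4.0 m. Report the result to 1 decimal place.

14.7 mph

Power law: V₂ = V₁ · (z₂/z₁)^α = 14.6 × (10.3000)^0.298 = 29.2535 mph
ΔV = 29.2535 − 14.6 = 14.6535 mph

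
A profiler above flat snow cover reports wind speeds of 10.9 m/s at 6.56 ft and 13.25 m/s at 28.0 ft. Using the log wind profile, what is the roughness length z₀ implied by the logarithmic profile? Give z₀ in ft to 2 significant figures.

z₀ ≈ 0.0078 ft

Log law: V(z) ∝ ln(z/z₀). With r = V₁/V₂ = 10.9/13.25 = 0.82264,
r · ln(z₂/z₀) = ln(z₁/z₀) ⇒ ln z₀ = (ln z₁ − r·ln z₂)/(1 − r)
ln z₀ = (1.88099 − 0.82264×3.33220) / 0.17736 = -4.8502
z₀ = exp(-4.8502) = 0.007827 ft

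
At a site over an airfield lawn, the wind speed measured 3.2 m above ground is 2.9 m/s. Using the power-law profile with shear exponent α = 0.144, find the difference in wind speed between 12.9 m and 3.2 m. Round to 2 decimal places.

0.64 m/s

Power law: V₂ = V₁ · (z₂/z₁)^α = 2.9 × (4.0312)^0.144 = 3.5447 m/s
ΔV = 3.5447 − 2.9 = 0.6447 m/s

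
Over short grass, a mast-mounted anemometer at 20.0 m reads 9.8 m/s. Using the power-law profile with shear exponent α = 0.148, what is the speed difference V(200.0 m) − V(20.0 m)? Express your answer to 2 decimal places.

3.98 m/s

Power law: V₂ = V₁ · (z₂/z₁)^α = 9.8 × (10.0000)^0.148 = 13.7793 m/s
ΔV = 13.7793 − 9.8 = 3.9793 m/s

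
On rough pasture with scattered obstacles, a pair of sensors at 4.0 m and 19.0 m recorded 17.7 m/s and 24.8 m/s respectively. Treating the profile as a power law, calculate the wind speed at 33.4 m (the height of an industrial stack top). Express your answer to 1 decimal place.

First find α: α = ln(V₂/V₁)/ln(z₂/z₁) = ln(24.8/17.7)/ln(19.0/4.0) = 0.33728/1.55814 = 0.2165
Extrapolate from 19.0 m to 33.4 m: V₃ = 24.8 × (33.4/19.0)^0.2165 = 24.8 × 1.1299 = 28.0210 m/s

28.0 m/s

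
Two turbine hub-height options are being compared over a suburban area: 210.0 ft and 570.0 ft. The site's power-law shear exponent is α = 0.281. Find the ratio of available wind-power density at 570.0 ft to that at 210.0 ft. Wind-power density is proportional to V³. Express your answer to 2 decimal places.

Speed ratio: V_B/V_A = (z_B/z_A)^α = (570.0/210.0)^0.281 = (2.7143)^0.281 = 1.32391
Power-density ratio: P_B/P_A = (V_B/V_A)³ = (1.32391)³ = 2.32045

2.32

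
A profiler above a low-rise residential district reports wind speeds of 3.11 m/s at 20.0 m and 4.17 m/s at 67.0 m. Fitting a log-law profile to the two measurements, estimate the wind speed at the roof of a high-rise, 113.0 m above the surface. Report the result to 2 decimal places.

4.63 m/s

Log law: V ∝ ln(z/z₀). From the pair, with r = V₁/V₂ = 0.74580,
ln z₀ = (ln z₁ − r·ln z₂)/(1 − r) = (2.9957 − 0.74580×4.2047)/0.25420 = -0.5513 → z₀ = 0.5762 m
V₃ = V₁ · ln(z₃/z₀)/ln(z₁/z₀) = 3.11 × 5.2787/3.5470 = 4.6283 m/s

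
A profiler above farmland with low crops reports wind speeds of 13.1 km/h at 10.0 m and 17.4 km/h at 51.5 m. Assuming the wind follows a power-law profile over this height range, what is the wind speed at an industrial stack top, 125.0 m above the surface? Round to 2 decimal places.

20.29 km/h

First find α: α = ln(V₂/V₁)/ln(z₂/z₁) = ln(17.4/13.1)/ln(51.5/10.0) = 0.28386/1.63900 = 0.1732
Extrapolate from 51.5 m to 125.0 m: V₃ = 17.4 × (125.0/51.5)^0.1732 = 17.4 × 1.1660 = 20.2883 km/h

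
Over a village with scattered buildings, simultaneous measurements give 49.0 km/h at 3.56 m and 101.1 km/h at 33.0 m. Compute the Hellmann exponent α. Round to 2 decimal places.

Power law: V₂/V₁ = (z₂/z₁)^α ⇒ α = ln(V₂/V₁) / ln(z₂/z₁)
α = ln(101.1/49.0) / ln(33.0/3.56) = ln(2.0633) / ln(9.2697)
  = 0.72429 / 2.22675 = 0.32527

α ≈ 0.33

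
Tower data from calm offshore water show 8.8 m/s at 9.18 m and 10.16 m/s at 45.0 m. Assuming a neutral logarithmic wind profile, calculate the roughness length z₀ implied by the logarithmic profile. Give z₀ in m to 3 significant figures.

Log law: V(z) ∝ ln(z/z₀). With r = V₁/V₂ = 8.8/10.16 = 0.86614,
r · ln(z₂/z₀) = ln(z₁/z₀) ⇒ ln z₀ = (ln z₁ − r·ln z₂)/(1 − r)
ln z₀ = (2.21703 − 0.86614×3.80666) / 0.13386 = -8.0688
z₀ = exp(-8.0688) = 0.0003131 m

z₀ ≈ 0.000313 m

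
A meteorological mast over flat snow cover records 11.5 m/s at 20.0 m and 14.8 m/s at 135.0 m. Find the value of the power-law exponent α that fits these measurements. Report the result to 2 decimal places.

α ≈ 0.13

Power law: V₂/V₁ = (z₂/z₁)^α ⇒ α = ln(V₂/V₁) / ln(z₂/z₁)
α = ln(14.8/11.5) / ln(135.0/20.0) = ln(1.2870) / ln(6.7500)
  = 0.25228 / 1.90954 = 0.13212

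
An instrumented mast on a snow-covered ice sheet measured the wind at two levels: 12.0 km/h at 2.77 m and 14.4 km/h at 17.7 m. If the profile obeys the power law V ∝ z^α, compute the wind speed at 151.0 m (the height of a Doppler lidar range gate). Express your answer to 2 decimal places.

First find α: α = ln(V₂/V₁)/ln(z₂/z₁) = ln(14.4/12.0)/ln(17.7/2.77) = 0.18232/1.85472 = 0.0983
Extrapolate from 17.7 m to 151.0 m: V₃ = 14.4 × (151.0/17.7)^0.0983 = 14.4 × 1.2346 = 17.7779 km/h

17.78 km/h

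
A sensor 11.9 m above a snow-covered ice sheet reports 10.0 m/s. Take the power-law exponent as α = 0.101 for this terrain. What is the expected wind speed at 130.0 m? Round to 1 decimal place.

Power-law profile: V₂ = V₁ · (z₂/z₁)^α
V₂ = 10.0 × (130.0/11.9)^0.101 = 10.0 × (10.9244)^0.101
    = 10.0 × 1.2731 = 12.7315 m/s

12.7 m/s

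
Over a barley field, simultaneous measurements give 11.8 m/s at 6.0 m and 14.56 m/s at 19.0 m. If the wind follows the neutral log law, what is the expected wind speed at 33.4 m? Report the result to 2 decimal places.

15.91 m/s

Log law: V ∝ ln(z/z₀). From the pair, with r = V₁/V₂ = 0.81044,
ln z₀ = (ln z₁ − r·ln z₂)/(1 − r) = (1.7918 − 0.81044×2.9444)/0.18956 = -3.1364 → z₀ = 0.04344 m
V₃ = V₁ · ln(z₃/z₀)/ln(z₁/z₀) = 11.8 × 6.6449/4.9281 = 15.9107 m/s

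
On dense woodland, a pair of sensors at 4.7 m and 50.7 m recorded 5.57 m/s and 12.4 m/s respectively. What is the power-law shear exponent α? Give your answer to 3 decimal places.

Power law: V₂/V₁ = (z₂/z₁)^α ⇒ α = ln(V₂/V₁) / ln(z₂/z₁)
α = ln(12.4/5.57) / ln(50.7/4.7) = ln(2.2262) / ln(10.7872)
  = 0.80030 / 2.37836 = 0.33649

α ≈ 0.336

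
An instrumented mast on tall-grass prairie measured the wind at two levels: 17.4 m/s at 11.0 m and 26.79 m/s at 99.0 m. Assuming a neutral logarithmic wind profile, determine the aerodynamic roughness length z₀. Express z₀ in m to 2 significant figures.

Log law: V(z) ∝ ln(z/z₀). With r = V₁/V₂ = 17.4/26.79 = 0.64950,
r · ln(z₂/z₀) = ln(z₁/z₀) ⇒ ln z₀ = (ln z₁ − r·ln z₂)/(1 − r)
ln z₀ = (2.39790 − 0.64950×4.59512) / 0.35050 = -1.6736
z₀ = exp(-1.6736) = 0.1876 m

z₀ ≈ 0.19 m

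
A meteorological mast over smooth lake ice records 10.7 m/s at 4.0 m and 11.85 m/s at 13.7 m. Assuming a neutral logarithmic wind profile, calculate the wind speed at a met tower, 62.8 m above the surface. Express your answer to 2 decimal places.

Log law: V ∝ ln(z/z₀). From the pair, with r = V₁/V₂ = 0.90295,
ln z₀ = (ln z₁ − r·ln z₂)/(1 − r) = (1.3863 − 0.90295×2.6174)/0.09705 = -10.0683 → z₀ = 0.00004240 m
V₃ = V₁ · ln(z₃/z₀)/ln(z₁/z₀) = 10.7 × 14.2083/11.4546 = 13.2723 m/s

13.27 m/s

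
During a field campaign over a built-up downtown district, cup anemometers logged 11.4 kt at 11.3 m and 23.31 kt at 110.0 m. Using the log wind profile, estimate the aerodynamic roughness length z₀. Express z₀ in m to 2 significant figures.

Log law: V(z) ∝ ln(z/z₀). With r = V₁/V₂ = 11.4/23.31 = 0.48906,
r · ln(z₂/z₀) = ln(z₁/z₀) ⇒ ln z₀ = (ln z₁ − r·ln z₂)/(1 − r)
ln z₀ = (2.42480 − 0.48906×4.70048) / 0.51094 = 0.2466
z₀ = exp(0.2466) = 1.280 m

z₀ ≈ 1.3 m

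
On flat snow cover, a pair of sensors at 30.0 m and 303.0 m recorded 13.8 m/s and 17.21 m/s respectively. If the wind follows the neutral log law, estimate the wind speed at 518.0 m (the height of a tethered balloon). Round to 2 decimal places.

18.00 m/s

Log law: V ∝ ln(z/z₀). From the pair, with r = V₁/V₂ = 0.80186,
ln z₀ = (ln z₁ − r·ln z₂)/(1 − r) = (3.4012 − 0.80186×5.7137)/0.19814 = -5.9575 → z₀ = 0.002586 m
V₃ = V₁ · ln(z₃/z₀)/ln(z₁/z₀) = 13.8 × 12.2074/9.3586 = 18.0007 m/s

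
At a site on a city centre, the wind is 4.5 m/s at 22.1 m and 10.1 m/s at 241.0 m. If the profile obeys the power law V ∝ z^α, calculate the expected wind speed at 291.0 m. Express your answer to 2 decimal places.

First find α: α = ln(V₂/V₁)/ln(z₂/z₁) = ln(10.1/4.5)/ln(241.0/22.1) = 0.80846/2.38922 = 0.3384
Extrapolate from 241.0 m to 291.0 m: V₃ = 10.1 × (291.0/241.0)^0.3384 = 10.1 × 1.0659 = 10.7653 m/s

10.77 m/s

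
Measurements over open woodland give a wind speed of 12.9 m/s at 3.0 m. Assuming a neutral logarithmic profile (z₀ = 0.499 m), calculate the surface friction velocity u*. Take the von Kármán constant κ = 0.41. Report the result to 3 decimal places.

Log law: V(z) = (u*/κ) · ln(z/z₀) ⇒ u* = κ · V / ln(z/z₀)
u* = 0.41 × 12.9 / ln(3.0/0.499) = 0.41 × 12.9 / 1.7938
   = 5.2890 / 1.7938 = 2.9486 m/s

u* ≈ 2.949 m/s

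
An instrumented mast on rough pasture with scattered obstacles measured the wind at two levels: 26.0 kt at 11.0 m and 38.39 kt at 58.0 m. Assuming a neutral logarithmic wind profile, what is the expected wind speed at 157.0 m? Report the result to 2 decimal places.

Log law: V ∝ ln(z/z₀). From the pair, with r = V₁/V₂ = 0.67726,
ln z₀ = (ln z₁ − r·ln z₂)/(1 − r) = (2.3979 − 0.67726×4.0604)/0.32274 = -1.0909 → z₀ = 0.3359 m
V₃ = V₁ · ln(z₃/z₀)/ln(z₁/z₀) = 26.0 × 6.1472/3.4888 = 45.8111 kt

45.81 kt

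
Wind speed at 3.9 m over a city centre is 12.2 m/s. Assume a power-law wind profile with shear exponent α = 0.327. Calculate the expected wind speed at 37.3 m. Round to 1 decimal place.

25.5 m/s

Power-law profile: V₂ = V₁ · (z₂/z₁)^α
V₂ = 12.2 × (37.3/3.9)^0.327 = 12.2 × (9.5641)^0.327
    = 12.2 × 2.0925 = 25.5288 m/s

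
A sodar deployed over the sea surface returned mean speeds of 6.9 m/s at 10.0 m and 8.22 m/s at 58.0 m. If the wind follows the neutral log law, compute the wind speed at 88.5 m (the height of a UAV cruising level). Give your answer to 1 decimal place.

Log law: V ∝ ln(z/z₀). From the pair, with r = V₁/V₂ = 0.83942,
ln z₀ = (ln z₁ − r·ln z₂)/(1 − r) = (2.3026 − 0.83942×4.0604)/0.16058 = -6.8862 → z₀ = 0.001022 m
V₃ = V₁ · ln(z₃/z₀)/ln(z₁/z₀) = 6.9 × 11.3692/9.1888 = 8.5373 m/s

8.5 m/s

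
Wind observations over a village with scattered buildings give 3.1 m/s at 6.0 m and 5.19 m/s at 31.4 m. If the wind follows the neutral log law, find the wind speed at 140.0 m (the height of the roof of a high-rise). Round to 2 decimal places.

Log law: V ∝ ln(z/z₀). From the pair, with r = V₁/V₂ = 0.59730,
ln z₀ = (ln z₁ − r·ln z₂)/(1 − r) = (1.7918 − 0.59730×3.4468)/0.40270 = -0.6631 → z₀ = 0.5153 m
V₃ = V₁ · ln(z₃/z₀)/ln(z₁/z₀) = 3.1 × 5.6047/2.4549 = 7.0777 m/s

7.08 m/s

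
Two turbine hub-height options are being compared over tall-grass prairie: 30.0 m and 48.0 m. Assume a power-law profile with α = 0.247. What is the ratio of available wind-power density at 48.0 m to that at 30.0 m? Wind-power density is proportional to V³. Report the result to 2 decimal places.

1.42

Speed ratio: V_B/V_A = (z_B/z_A)^α = (48.0/30.0)^0.247 = (1.6000)^0.247 = 1.12310
Power-density ratio: P_B/P_A = (V_B/V_A)³ = (1.12310)³ = 1.41662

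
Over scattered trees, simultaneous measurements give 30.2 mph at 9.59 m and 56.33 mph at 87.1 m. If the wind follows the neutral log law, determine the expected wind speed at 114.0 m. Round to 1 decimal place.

59.5 mph

Log law: V ∝ ln(z/z₀). From the pair, with r = V₁/V₂ = 0.53613,
ln z₀ = (ln z₁ − r·ln z₂)/(1 − r) = (2.2607 − 0.53613×4.4671)/0.46387 = -0.2893 → z₀ = 0.7488 m
V₃ = V₁ · ln(z₃/z₀)/ln(z₁/z₀) = 30.2 × 5.0255/2.5500 = 59.5175 mph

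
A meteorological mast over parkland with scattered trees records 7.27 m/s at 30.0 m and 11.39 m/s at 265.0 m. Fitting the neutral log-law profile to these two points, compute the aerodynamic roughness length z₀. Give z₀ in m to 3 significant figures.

z₀ ≈ 0.642 m

Log law: V(z) ∝ ln(z/z₀). With r = V₁/V₂ = 7.27/11.39 = 0.63828,
r · ln(z₂/z₀) = ln(z₁/z₀) ⇒ ln z₀ = (ln z₁ − r·ln z₂)/(1 − r)
ln z₀ = (3.40120 − 0.63828×5.57973) / 0.36172 = -0.4430
z₀ = exp(-0.4430) = 0.6421 m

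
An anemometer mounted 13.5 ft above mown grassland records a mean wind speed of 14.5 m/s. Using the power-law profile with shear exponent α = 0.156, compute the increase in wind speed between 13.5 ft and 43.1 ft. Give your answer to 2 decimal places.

2.88 m/s

Power law: V₂ = V₁ · (z₂/z₁)^α = 14.5 × (3.1926)^0.156 = 17.3786 m/s
ΔV = 17.3786 − 14.5 = 2.8786 m/s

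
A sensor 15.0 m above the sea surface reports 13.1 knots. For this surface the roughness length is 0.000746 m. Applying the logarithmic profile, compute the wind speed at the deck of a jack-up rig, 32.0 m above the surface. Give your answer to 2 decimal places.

14.10 knots

Log law: V(z) ∝ ln(z/z₀), so V₂/V₁ = ln(z₂/z₀) / ln(z₁/z₀).
ln(32.0/0.000746) = 10.6665, ln(15.0/0.000746) = 9.9088
V₂ = 13.1 × 10.6665/9.9088 = 13.1 × 1.0765 = 14.1017 knots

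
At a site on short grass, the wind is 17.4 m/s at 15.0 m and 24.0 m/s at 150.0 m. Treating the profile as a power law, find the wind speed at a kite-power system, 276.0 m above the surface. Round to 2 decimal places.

First find α: α = ln(V₂/V₁)/ln(z₂/z₁) = ln(24.0/17.4)/ln(150.0/15.0) = 0.32158/2.30259 = 0.1397
Extrapolate from 150.0 m to 276.0 m: V₃ = 24.0 × (276.0/150.0)^0.1397 = 24.0 × 1.0889 = 26.1334 m/s

26.13 m/s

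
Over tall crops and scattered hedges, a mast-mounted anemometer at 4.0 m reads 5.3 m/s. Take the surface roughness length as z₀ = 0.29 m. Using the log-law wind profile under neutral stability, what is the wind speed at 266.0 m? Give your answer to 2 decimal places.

13.78 m/s

Log law: V(z) ∝ ln(z/z₀), so V₂/V₁ = ln(z₂/z₀) / ln(z₁/z₀).
ln(266.0/0.29) = 6.8214, ln(4.0/0.29) = 2.6242
V₂ = 5.3 × 6.8214/2.6242 = 5.3 × 2.5994 = 13.7770 m/s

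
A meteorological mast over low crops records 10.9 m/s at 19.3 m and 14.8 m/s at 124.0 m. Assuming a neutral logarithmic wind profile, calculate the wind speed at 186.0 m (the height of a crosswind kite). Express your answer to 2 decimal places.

15.65 m/s

Log law: V ∝ ln(z/z₀). From the pair, with r = V₁/V₂ = 0.73649,
ln z₀ = (ln z₁ − r·ln z₂)/(1 − r) = (2.9601 − 0.73649×4.8203)/0.26351 = -2.2388 → z₀ = 0.1066 m
V₃ = V₁ · ln(z₃/z₀)/ln(z₁/z₀) = 10.9 × 7.4646/5.1990 = 15.6501 m/s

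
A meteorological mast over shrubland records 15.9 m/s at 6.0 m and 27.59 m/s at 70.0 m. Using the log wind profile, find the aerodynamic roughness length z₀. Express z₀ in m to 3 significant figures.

z₀ ≈ 0.212 m

Log law: V(z) ∝ ln(z/z₀). With r = V₁/V₂ = 15.9/27.59 = 0.57630,
r · ln(z₂/z₀) = ln(z₁/z₀) ⇒ ln z₀ = (ln z₁ − r·ln z₂)/(1 − r)
ln z₀ = (1.79176 − 0.57630×4.24850) / 0.42370 = -1.5497
z₀ = exp(-1.5497) = 0.2123 m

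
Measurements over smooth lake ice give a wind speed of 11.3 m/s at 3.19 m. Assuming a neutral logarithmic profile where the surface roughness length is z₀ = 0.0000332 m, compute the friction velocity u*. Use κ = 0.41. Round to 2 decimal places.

u* ≈ 0.40 m/s

Log law: V(z) = (u*/κ) · ln(z/z₀) ⇒ u* = κ · V / ln(z/z₀)
u* = 0.41 × 11.3 / ln(3.19/0.0000332) = 0.41 × 11.3 / 11.4730
   = 4.6330 / 11.4730 = 0.4038 m/s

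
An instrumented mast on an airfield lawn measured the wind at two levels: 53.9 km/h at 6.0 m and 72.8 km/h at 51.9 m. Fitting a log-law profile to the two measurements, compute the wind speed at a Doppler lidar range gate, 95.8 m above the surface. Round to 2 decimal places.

78.17 km/h

Log law: V ∝ ln(z/z₀). From the pair, with r = V₁/V₂ = 0.74038,
ln z₀ = (ln z₁ − r·ln z₂)/(1 − r) = (1.7918 − 0.74038×3.9493)/0.25962 = -4.3613 → z₀ = 0.01276 m
V₃ = V₁ · ln(z₃/z₀)/ln(z₁/z₀) = 53.9 × 8.9235/6.1530 = 78.1693 km/h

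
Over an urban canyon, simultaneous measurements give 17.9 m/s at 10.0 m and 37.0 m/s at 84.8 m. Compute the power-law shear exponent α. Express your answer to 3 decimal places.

Power law: V₂/V₁ = (z₂/z₁)^α ⇒ α = ln(V₂/V₁) / ln(z₂/z₁)
α = ln(37.0/17.9) / ln(84.8/10.0) = ln(2.0670) / ln(8.4800)
  = 0.72612 / 2.13771 = 0.33967

α ≈ 0.340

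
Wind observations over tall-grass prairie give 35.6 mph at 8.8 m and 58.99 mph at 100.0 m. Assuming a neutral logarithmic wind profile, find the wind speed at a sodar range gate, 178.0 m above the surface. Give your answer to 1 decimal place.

64.5 mph

Log law: V ∝ ln(z/z₀). From the pair, with r = V₁/V₂ = 0.60349,
ln z₀ = (ln z₁ − r·ln z₂)/(1 − r) = (2.1748 − 0.60349×4.6052)/0.39651 = -1.5244 → z₀ = 0.2178 m
V₃ = V₁ · ln(z₃/z₀)/ln(z₁/z₀) = 35.6 × 6.7062/3.6991 = 64.5392 mph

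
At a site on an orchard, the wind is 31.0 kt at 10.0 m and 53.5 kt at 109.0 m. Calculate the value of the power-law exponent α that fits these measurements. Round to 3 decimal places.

α ≈ 0.228

Power law: V₂/V₁ = (z₂/z₁)^α ⇒ α = ln(V₂/V₁) / ln(z₂/z₁)
α = ln(53.5/31.0) / ln(109.0/10.0) = ln(1.7258) / ln(10.9000)
  = 0.54569 / 2.38876 = 0.22844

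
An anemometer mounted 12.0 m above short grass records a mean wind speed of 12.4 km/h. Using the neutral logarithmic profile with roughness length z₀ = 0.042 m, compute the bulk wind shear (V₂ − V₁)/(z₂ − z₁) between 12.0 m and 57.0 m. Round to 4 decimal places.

0.0759 km/h/m

Log law: V₂ = V₁ · ln(z₂/z₀)/ln(z₁/z₀) = 12.4 × 7.2131/5.6550 = 15.8166 km/h
ΔV/Δz = (15.8166 − 12.4)/(57.0 − 12.0) = 3.4166/45.0000 = 0.07593 km/h/m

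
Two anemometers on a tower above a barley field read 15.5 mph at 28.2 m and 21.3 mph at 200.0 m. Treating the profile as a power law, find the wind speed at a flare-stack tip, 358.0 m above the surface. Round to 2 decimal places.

First find α: α = ln(V₂/V₁)/ln(z₂/z₁) = ln(21.3/15.5)/ln(200.0/28.2) = 0.31787/1.95900 = 0.1623
Extrapolate from 200.0 m to 358.0 m: V₃ = 21.3 × (358.0/200.0)^0.1623 = 21.3 × 1.0991 = 23.4103 mph

23.41 mph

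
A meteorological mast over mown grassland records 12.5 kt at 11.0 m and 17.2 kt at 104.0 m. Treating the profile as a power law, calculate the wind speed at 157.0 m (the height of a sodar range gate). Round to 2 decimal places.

18.24 kt

First find α: α = ln(V₂/V₁)/ln(z₂/z₁) = ln(17.2/12.5)/ln(104.0/11.0) = 0.31918/2.24650 = 0.1421
Extrapolate from 104.0 m to 157.0 m: V₃ = 17.2 × (157.0/104.0)^0.1421 = 17.2 × 1.0603 = 18.2365 kt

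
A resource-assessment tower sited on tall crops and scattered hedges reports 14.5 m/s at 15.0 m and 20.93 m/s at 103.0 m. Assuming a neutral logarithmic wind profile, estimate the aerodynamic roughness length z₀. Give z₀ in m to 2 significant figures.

Log law: V(z) ∝ ln(z/z₀). With r = V₁/V₂ = 14.5/20.93 = 0.69279,
r · ln(z₂/z₀) = ln(z₁/z₀) ⇒ ln z₀ = (ln z₁ − r·ln z₂)/(1 − r)
ln z₀ = (2.70805 − 0.69279×4.63473) / 0.30721 = -1.6367
z₀ = exp(-1.6367) = 0.1946 m

z₀ ≈ 0.19 m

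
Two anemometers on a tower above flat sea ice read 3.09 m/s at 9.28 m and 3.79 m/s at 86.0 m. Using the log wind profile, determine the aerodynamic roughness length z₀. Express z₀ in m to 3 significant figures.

Log law: V(z) ∝ ln(z/z₀). With r = V₁/V₂ = 3.09/3.79 = 0.81530,
r · ln(z₂/z₀) = ln(z₁/z₀) ⇒ ln z₀ = (ln z₁ − r·ln z₂)/(1 − r)
ln z₀ = (2.22786 − 0.81530×4.45435) / 0.18470 = -7.6005
z₀ = exp(-7.6005) = 0.0005002 m

z₀ ≈ 0.000500 m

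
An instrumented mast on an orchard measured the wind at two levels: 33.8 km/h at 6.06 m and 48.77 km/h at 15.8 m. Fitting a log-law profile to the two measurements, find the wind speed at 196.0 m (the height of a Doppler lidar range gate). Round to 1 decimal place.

88.1 km/h

Log law: V ∝ ln(z/z₀). From the pair, with r = V₁/V₂ = 0.69305,
ln z₀ = (ln z₁ − r·ln z₂)/(1 − r) = (1.8017 − 0.69305×2.7600)/0.30695 = -0.3620 → z₀ = 0.6963 m
V₃ = V₁ · ln(z₃/z₀)/ln(z₁/z₀) = 33.8 × 5.6401/2.1637 = 88.1063 km/h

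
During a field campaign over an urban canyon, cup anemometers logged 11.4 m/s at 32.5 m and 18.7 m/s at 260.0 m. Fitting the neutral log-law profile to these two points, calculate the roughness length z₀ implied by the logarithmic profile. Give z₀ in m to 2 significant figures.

z₀ ≈ 1.3 m

Log law: V(z) ∝ ln(z/z₀). With r = V₁/V₂ = 11.4/18.7 = 0.60963,
r · ln(z₂/z₀) = ln(z₁/z₀) ⇒ ln z₀ = (ln z₁ − r·ln z₂)/(1 − r)
ln z₀ = (3.48124 − 0.60963×5.56068) / 0.39037 = 0.2339
z₀ = exp(0.2339) = 1.264 m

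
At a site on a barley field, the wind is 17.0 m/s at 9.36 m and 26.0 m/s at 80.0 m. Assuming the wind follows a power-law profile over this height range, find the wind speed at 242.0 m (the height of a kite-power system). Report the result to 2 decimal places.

32.37 m/s

First find α: α = ln(V₂/V₁)/ln(z₂/z₁) = ln(26.0/17.0)/ln(80.0/9.36) = 0.42488/2.14558 = 0.1980
Extrapolate from 80.0 m to 242.0 m: V₃ = 26.0 × (242.0/80.0)^0.1980 = 26.0 × 1.2451 = 32.3720 m/s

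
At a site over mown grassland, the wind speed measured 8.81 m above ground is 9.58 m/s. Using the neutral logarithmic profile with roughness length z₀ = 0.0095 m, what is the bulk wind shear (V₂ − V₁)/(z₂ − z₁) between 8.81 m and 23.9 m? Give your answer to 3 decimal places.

Log law: V₂ = V₁ · ln(z₂/z₀)/ln(z₁/z₀) = 9.58 × 7.8303/6.8324 = 10.9793 m/s
ΔV/Δz = (10.9793 − 9.58)/(23.9 − 8.81) = 1.3993/15.0900 = 0.09273 m/s/m

0.093 m/s/m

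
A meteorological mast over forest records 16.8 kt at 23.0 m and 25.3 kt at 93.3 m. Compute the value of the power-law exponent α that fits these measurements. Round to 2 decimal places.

Power law: V₂/V₁ = (z₂/z₁)^α ⇒ α = ln(V₂/V₁) / ln(z₂/z₁)
α = ln(25.3/16.8) / ln(93.3/23.0) = ln(1.5060) / ln(4.0565)
  = 0.40943 / 1.40033 = 0.29238

α ≈ 0.29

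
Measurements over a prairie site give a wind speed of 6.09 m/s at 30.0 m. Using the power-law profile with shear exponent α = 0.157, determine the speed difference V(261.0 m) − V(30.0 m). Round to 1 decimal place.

2.5 m/s

Power law: V₂ = V₁ · (z₂/z₁)^α = 6.09 × (8.7000)^0.157 = 8.5531 m/s
ΔV = 8.5531 − 6.09 = 2.4631 m/s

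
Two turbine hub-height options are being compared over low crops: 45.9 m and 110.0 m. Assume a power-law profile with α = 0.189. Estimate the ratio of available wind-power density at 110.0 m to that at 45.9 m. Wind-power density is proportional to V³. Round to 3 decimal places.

1.641

Speed ratio: V_B/V_A = (z_B/z_A)^α = (110.0/45.9)^0.189 = (2.3965)^0.189 = 1.17962
Power-density ratio: P_B/P_A = (V_B/V_A)³ = (1.17962)³ = 1.64143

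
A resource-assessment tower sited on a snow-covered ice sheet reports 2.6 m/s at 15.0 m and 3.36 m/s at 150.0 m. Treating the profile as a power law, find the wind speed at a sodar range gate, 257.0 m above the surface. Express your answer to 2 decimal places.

First find α: α = ln(V₂/V₁)/ln(z₂/z₁) = ln(3.36/2.6)/ln(150.0/15.0) = 0.25643/2.30259 = 0.1114
Extrapolate from 150.0 m to 257.0 m: V₃ = 3.36 × (257.0/150.0)^0.1114 = 3.36 × 1.0618 = 3.5676 m/s

3.57 m/s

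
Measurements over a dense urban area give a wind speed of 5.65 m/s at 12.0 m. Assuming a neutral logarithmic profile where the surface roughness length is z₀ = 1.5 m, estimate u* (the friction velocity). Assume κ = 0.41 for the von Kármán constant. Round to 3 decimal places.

u* ≈ 1.114 m/s

Log law: V(z) = (u*/κ) · ln(z/z₀) ⇒ u* = κ · V / ln(z/z₀)
u* = 0.41 × 5.65 / ln(12.0/1.5) = 0.41 × 5.65 / 2.0794
   = 2.3165 / 2.0794 = 1.1140 m/s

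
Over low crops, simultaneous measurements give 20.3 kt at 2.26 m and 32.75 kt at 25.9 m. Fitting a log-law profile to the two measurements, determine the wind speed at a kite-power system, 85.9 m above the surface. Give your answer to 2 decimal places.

Log law: V ∝ ln(z/z₀). From the pair, with r = V₁/V₂ = 0.61985,
ln z₀ = (ln z₁ − r·ln z₂)/(1 − r) = (0.8154 − 0.61985×3.2542)/0.38015 = -3.1613 → z₀ = 0.04237 m
V₃ = V₁ · ln(z₃/z₀)/ln(z₁/z₀) = 20.3 × 7.6145/3.9766 = 38.8704 kt

38.87 kt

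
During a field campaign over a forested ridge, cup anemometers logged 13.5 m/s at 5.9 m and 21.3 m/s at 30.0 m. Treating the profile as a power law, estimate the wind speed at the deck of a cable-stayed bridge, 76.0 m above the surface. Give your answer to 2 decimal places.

First find α: α = ln(V₂/V₁)/ln(z₂/z₁) = ln(21.3/13.5)/ln(30.0/5.9) = 0.45602/1.62625 = 0.2804
Extrapolate from 30.0 m to 76.0 m: V₃ = 21.3 × (76.0/30.0)^0.2804 = 21.3 × 1.2978 = 27.6426 m/s

27.64 m/s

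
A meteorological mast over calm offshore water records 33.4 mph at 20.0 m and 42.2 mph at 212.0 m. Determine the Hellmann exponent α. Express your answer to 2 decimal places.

Power law: V₂/V₁ = (z₂/z₁)^α ⇒ α = ln(V₂/V₁) / ln(z₂/z₁)
α = ln(42.2/33.4) / ln(212.0/20.0) = ln(1.2635) / ln(10.6000)
  = 0.23386 / 2.36085 = 0.09906

α ≈ 0.10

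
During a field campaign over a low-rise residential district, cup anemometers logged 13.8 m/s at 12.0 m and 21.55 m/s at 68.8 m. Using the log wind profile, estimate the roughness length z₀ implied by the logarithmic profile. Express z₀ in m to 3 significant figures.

Log law: V(z) ∝ ln(z/z₀). With r = V₁/V₂ = 13.8/21.55 = 0.64037,
r · ln(z₂/z₀) = ln(z₁/z₀) ⇒ ln z₀ = (ln z₁ − r·ln z₂)/(1 − r)
ln z₀ = (2.48491 − 0.64037×4.23120) / 0.35963 = -0.6246
z₀ = exp(-0.6246) = 0.5355 m

z₀ ≈ 0.535 m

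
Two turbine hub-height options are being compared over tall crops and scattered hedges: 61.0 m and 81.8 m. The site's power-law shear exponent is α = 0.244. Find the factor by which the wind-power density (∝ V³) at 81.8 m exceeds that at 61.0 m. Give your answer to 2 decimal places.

1.24

Speed ratio: V_B/V_A = (z_B/z_A)^α = (81.8/61.0)^0.244 = (1.3410)^0.244 = 1.07422
Power-density ratio: P_B/P_A = (V_B/V_A)³ = (1.07422)³ = 1.23958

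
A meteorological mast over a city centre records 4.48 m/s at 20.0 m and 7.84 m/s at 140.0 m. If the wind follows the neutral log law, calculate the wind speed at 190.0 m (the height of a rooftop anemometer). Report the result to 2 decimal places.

Log law: V ∝ ln(z/z₀). From the pair, with r = V₁/V₂ = 0.57143,
ln z₀ = (ln z₁ − r·ln z₂)/(1 − r) = (2.9957 − 0.57143×4.9416)/0.42857 = 0.4012 → z₀ = 1.494 m
V₃ = V₁ · ln(z₃/z₀)/ln(z₁/z₀) = 4.48 × 4.8458/2.5945 = 8.3673 m/s

8.37 m/s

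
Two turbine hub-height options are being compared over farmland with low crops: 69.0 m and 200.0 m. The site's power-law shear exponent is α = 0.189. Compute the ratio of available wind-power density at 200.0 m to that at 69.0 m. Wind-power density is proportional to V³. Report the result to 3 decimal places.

1.828

Speed ratio: V_B/V_A = (z_B/z_A)^α = (200.0/69.0)^0.189 = (2.8986)^0.189 = 1.22279
Power-density ratio: P_B/P_A = (V_B/V_A)³ = (1.22279)³ = 1.82834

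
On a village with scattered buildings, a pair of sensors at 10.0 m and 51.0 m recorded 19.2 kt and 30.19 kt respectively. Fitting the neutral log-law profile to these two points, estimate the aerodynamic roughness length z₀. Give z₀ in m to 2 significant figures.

Log law: V(z) ∝ ln(z/z₀). With r = V₁/V₂ = 19.2/30.19 = 0.63597,
r · ln(z₂/z₀) = ln(z₁/z₀) ⇒ ln z₀ = (ln z₁ − r·ln z₂)/(1 − r)
ln z₀ = (2.30259 − 0.63597×3.93183) / 0.36403 = -0.5438
z₀ = exp(-0.5438) = 0.5806 m

z₀ ≈ 0.58 m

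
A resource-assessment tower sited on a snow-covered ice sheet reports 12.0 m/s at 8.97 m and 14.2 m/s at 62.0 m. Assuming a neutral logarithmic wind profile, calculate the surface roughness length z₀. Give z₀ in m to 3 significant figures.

Log law: V(z) ∝ ln(z/z₀). With r = V₁/V₂ = 12.0/14.2 = 0.84507,
r · ln(z₂/z₀) = ln(z₁/z₀) ⇒ ln z₀ = (ln z₁ − r·ln z₂)/(1 − r)
ln z₀ = (2.19389 − 0.84507×4.12713) / 0.15493 = -8.3511
z₀ = exp(-8.3511) = 0.0002361 m

z₀ ≈ 0.000236 m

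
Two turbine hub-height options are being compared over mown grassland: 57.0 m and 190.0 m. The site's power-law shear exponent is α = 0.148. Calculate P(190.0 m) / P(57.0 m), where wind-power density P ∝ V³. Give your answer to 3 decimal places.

Speed ratio: V_B/V_A = (z_B/z_A)^α = (190.0/57.0)^0.148 = (3.3333)^0.148 = 1.19505
Power-density ratio: P_B/P_A = (V_B/V_A)³ = (1.19505)³ = 1.70670

1.707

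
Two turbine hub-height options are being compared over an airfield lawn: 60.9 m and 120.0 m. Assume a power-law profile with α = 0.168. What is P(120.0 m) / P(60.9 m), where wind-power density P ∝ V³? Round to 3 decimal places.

1.408

Speed ratio: V_B/V_A = (z_B/z_A)^α = (120.0/60.9)^0.168 = (1.9704)^0.168 = 1.12069
Power-density ratio: P_B/P_A = (V_B/V_A)³ = (1.12069)³ = 1.40754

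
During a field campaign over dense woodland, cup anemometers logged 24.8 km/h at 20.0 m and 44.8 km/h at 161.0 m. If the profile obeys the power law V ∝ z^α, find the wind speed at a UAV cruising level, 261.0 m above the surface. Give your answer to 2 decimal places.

First find α: α = ln(V₂/V₁)/ln(z₂/z₁) = ln(44.8/24.8)/ln(161.0/20.0) = 0.59136/2.08567 = 0.2835
Extrapolate from 161.0 m to 261.0 m: V₃ = 44.8 × (261.0/161.0)^0.2835 = 44.8 × 1.1468 = 51.3769 km/h

51.38 km/h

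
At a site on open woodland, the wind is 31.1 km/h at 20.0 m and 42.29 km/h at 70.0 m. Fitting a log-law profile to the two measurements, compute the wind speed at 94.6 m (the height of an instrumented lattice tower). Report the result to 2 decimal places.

Log law: V ∝ ln(z/z₀). From the pair, with r = V₁/V₂ = 0.73540,
ln z₀ = (ln z₁ − r·ln z₂)/(1 − r) = (2.9957 − 0.73540×4.2485)/0.26460 = -0.4860 → z₀ = 0.6151 m
V₃ = V₁ · ln(z₃/z₀)/ln(z₁/z₀) = 31.1 × 5.0357/3.4818 = 44.9801 km/h

44.98 km/h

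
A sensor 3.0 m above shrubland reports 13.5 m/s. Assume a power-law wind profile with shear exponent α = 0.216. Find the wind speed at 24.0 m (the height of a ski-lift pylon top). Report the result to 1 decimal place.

21.2 m/s

Power-law profile: V₂ = V₁ · (z₂/z₁)^α
V₂ = 13.5 × (24.0/3.0)^0.216 = 13.5 × (8.0000)^0.216
    = 13.5 × 1.5670 = 21.1544 m/s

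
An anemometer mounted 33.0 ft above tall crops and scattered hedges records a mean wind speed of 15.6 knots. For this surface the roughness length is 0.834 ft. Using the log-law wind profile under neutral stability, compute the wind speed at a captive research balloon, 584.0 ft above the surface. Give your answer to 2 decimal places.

27.79 knots

Log law: V(z) ∝ ln(z/z₀), so V₂/V₁ = ln(z₂/z₀) / ln(z₁/z₀).
ln(584.0/0.834) = 6.5514, ln(33.0/0.834) = 3.6780
V₂ = 15.6 × 6.5514/3.6780 = 15.6 × 1.7812 = 27.7872 knots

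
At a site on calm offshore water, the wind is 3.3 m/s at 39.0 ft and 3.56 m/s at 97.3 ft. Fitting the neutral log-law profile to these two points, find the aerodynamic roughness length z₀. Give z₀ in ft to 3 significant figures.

Log law: V(z) ∝ ln(z/z₀). With r = V₁/V₂ = 3.3/3.56 = 0.92697,
r · ln(z₂/z₀) = ln(z₁/z₀) ⇒ ln z₀ = (ln z₁ − r·ln z₂)/(1 − r)
ln z₀ = (3.66356 − 0.92697×4.57780) / 0.07303 = -7.9402
z₀ = exp(-7.9402) = 0.0003561 ft

z₀ ≈ 0.000356 ft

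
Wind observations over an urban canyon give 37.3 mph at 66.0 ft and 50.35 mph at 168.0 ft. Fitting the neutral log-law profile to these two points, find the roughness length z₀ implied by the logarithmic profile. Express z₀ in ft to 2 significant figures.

z₀ ≈ 4.6 ft

Log law: V(z) ∝ ln(z/z₀). With r = V₁/V₂ = 37.3/50.35 = 0.74081,
r · ln(z₂/z₀) = ln(z₁/z₀) ⇒ ln z₀ = (ln z₁ − r·ln z₂)/(1 − r)
ln z₀ = (4.18965 − 0.74081×5.12396) / 0.25919 = 1.5192
z₀ = exp(1.5192) = 4.568 ft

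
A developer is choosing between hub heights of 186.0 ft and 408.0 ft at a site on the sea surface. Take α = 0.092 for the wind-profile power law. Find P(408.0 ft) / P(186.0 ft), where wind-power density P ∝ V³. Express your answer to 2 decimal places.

Speed ratio: V_B/V_A = (z_B/z_A)^α = (408.0/186.0)^0.092 = (2.1935)^0.092 = 1.07494
Power-density ratio: P_B/P_A = (V_B/V_A)³ = (1.07494)³ = 1.24210

1.24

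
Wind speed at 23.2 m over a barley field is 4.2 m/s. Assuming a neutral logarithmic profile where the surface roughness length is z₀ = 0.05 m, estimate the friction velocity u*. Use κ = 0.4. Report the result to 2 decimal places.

Log law: V(z) = (u*/κ) · ln(z/z₀) ⇒ u* = κ · V / ln(z/z₀)
u* = 0.4 × 4.2 / ln(23.2/0.05) = 0.4 × 4.2 / 6.1399
   = 1.6800 / 6.1399 = 0.2736 m/s

u* ≈ 0.27 m/s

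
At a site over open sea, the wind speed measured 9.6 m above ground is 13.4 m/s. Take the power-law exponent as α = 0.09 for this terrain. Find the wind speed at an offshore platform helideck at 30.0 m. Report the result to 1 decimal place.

Power-law profile: V₂ = V₁ · (z₂/z₁)^α
V₂ = 13.4 × (30.0/9.6)^0.09 = 13.4 × (3.1250)^0.09
    = 13.4 × 1.1080 = 14.8471 m/s

14.8 m/s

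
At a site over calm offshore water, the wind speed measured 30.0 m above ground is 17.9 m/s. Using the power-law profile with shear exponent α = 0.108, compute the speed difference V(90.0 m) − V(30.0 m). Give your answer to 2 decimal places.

2.25 m/s

Power law: V₂ = V₁ · (z₂/z₁)^α = 17.9 × (3.0000)^0.108 = 20.1550 m/s
ΔV = 20.1550 − 17.9 = 2.2550 m/s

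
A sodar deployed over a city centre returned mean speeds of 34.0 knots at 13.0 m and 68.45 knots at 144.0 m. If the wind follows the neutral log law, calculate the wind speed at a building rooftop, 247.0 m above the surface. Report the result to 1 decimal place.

76.2 knots

Log law: V ∝ ln(z/z₀). From the pair, with r = V₁/V₂ = 0.49671,
ln z₀ = (ln z₁ − r·ln z₂)/(1 − r) = (2.5649 − 0.49671×4.9698)/0.50329 = 0.1915 → z₀ = 1.211 m
V₃ = V₁ · ln(z₃/z₀)/ln(z₁/z₀) = 34.0 × 5.3179/2.3735 = 76.1795 knots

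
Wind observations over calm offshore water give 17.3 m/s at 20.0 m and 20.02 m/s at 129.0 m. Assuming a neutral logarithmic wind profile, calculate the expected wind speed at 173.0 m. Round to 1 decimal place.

20.4 m/s

Log law: V ∝ ln(z/z₀). From the pair, with r = V₁/V₂ = 0.86414,
ln z₀ = (ln z₁ − r·ln z₂)/(1 − r) = (2.9957 − 0.86414×4.8598)/0.13586 = -8.8604 → z₀ = 0.0001419 m
V₃ = V₁ · ln(z₃/z₀)/ln(z₁/z₀) = 17.3 × 14.0137/11.8561 = 20.4482 m/s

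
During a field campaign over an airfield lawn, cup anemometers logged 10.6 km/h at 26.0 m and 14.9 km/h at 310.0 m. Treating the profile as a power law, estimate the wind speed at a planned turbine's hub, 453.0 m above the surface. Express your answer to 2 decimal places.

First find α: α = ln(V₂/V₁)/ln(z₂/z₁) = ln(14.9/10.6)/ln(310.0/26.0) = 0.34051/2.47848 = 0.1374
Extrapolate from 310.0 m to 453.0 m: V₃ = 14.9 × (453.0/310.0)^0.1374 = 14.9 × 1.0535 = 15.6971 km/h

15.70 km/h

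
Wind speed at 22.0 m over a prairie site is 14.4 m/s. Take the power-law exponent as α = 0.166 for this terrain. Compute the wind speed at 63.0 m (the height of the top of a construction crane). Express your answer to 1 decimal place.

Power-law profile: V₂ = V₁ · (z₂/z₁)^α
V₂ = 14.4 × (63.0/22.0)^0.166 = 14.4 × (2.8636)^0.166
    = 14.4 × 1.1908 = 17.1479 m/s

17.1 m/s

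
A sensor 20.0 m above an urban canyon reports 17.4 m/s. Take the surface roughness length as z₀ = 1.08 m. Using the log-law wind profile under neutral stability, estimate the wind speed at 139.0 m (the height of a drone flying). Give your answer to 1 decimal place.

29.0 m/s

Log law: V(z) ∝ ln(z/z₀), so V₂/V₁ = ln(z₂/z₀) / ln(z₁/z₀).
ln(139.0/1.08) = 4.8575, ln(20.0/1.08) = 2.9188
V₂ = 17.4 × 4.8575/2.9188 = 17.4 × 1.6642 = 28.9576 m/s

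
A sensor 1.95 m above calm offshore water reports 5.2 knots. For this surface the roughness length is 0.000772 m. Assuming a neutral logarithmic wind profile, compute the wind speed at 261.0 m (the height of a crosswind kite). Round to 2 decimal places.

8.45 knots

Log law: V(z) ∝ ln(z/z₀), so V₂/V₁ = ln(z₂/z₀) / ln(z₁/z₀).
ln(261.0/0.000772) = 12.7310, ln(1.95/0.000772) = 7.8344
V₂ = 5.2 × 12.7310/7.8344 = 5.2 × 1.6250 = 8.4501 knots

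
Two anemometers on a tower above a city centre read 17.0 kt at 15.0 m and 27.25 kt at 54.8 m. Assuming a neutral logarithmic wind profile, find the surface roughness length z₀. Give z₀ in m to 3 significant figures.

Log law: V(z) ∝ ln(z/z₀). With r = V₁/V₂ = 17.0/27.25 = 0.62385,
r · ln(z₂/z₀) = ln(z₁/z₀) ⇒ ln z₀ = (ln z₁ − r·ln z₂)/(1 − r)
ln z₀ = (2.70805 − 0.62385×4.00369) / 0.37615 = 0.5592
z₀ = exp(0.5592) = 1.749 m

z₀ ≈ 1.75 m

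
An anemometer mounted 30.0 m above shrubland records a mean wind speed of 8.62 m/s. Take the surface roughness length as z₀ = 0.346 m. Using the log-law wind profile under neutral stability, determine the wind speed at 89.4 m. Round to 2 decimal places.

10.73 m/s

Log law: V(z) ∝ ln(z/z₀), so V₂/V₁ = ln(z₂/z₀) / ln(z₁/z₀).
ln(89.4/0.346) = 5.5544, ln(30.0/0.346) = 4.4625
V₂ = 8.62 × 5.5544/4.4625 = 8.62 × 1.2447 = 10.7292 m/s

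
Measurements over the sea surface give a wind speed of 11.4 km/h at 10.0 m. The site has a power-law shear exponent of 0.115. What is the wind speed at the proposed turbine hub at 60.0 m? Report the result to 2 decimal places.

14.01 km/h

Power-law profile: V₂ = V₁ · (z₂/z₁)^α
V₂ = 11.4 × (60.0/10.0)^0.115 = 11.4 × (6.0000)^0.115
    = 11.4 × 1.2288 = 14.0085 km/h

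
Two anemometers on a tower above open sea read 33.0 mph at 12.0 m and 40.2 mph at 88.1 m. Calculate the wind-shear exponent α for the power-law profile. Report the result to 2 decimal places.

Power law: V₂/V₁ = (z₂/z₁)^α ⇒ α = ln(V₂/V₁) / ln(z₂/z₁)
α = ln(40.2/33.0) / ln(88.1/12.0) = ln(1.2182) / ln(7.3417)
  = 0.19736 / 1.99357 = 0.09900

α ≈ 0.10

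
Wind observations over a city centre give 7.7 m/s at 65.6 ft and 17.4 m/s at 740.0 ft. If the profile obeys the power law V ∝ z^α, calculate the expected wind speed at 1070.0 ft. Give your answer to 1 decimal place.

19.7 m/s

First find α: α = ln(V₂/V₁)/ln(z₂/z₁) = ln(17.4/7.7)/ln(740.0/65.6) = 0.81525/2.42307 = 0.3365
Extrapolate from 740.0 ft to 1070.0 ft: V₃ = 17.4 × (1070.0/740.0)^0.3365 = 17.4 × 1.1321 = 19.6985 m/s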